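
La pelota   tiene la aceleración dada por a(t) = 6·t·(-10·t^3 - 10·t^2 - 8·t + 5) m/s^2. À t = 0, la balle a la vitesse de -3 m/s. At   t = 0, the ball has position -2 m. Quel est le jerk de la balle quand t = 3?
Nous devons dériver notre équation de l'accélération a(t) = 6·t·(-10·t^3 - 10·t^2 - 8·t + 5) 1 fois. En prenant d/dt de a(t), nous trouvons j(t) = -60·t^3 - 60·t^2 + 6·t·(-30·t^2 - 20·t - 8) - 48·t + 30. En utilisant j(t) = -60·t^3 - 60·t^2 + 6·t·(-30·t^2 - 20·t - 8) - 48·t + 30 et en substituant t = 3, nous trouvons j = -8358.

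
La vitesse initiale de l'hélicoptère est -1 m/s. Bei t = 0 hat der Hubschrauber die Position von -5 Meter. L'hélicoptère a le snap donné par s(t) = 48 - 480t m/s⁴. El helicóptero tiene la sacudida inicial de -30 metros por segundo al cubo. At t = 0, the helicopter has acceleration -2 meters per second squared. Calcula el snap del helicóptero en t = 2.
Tenemos el snap s(t) = 48 - 480·t. Sustituyendo t = 2: s(2) = -912.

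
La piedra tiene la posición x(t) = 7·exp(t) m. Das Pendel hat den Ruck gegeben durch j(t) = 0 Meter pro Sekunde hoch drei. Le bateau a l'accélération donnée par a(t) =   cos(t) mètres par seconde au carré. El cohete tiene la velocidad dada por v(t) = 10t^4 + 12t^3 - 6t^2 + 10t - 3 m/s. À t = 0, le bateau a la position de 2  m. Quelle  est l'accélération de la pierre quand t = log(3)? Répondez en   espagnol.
Partiendo de la posición x(t) = 7·exp(t), tomamos 2 derivadas. Tomando d/dt de x(t), encontramos v(t) = 7·exp(t). La derivada de la velocidad da la aceleración: a(t) = 7·exp(t). Usando a(t) = 7·exp(t) y sustituyendo t = log(3), encontramos a = 21.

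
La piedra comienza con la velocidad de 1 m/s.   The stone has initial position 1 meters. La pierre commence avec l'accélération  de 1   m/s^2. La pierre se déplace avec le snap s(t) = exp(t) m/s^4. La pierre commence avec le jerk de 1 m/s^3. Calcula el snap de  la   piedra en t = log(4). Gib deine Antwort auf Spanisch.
Usando s(t) = exp(t) y sustituyendo t = log(4), encontramos s = 4.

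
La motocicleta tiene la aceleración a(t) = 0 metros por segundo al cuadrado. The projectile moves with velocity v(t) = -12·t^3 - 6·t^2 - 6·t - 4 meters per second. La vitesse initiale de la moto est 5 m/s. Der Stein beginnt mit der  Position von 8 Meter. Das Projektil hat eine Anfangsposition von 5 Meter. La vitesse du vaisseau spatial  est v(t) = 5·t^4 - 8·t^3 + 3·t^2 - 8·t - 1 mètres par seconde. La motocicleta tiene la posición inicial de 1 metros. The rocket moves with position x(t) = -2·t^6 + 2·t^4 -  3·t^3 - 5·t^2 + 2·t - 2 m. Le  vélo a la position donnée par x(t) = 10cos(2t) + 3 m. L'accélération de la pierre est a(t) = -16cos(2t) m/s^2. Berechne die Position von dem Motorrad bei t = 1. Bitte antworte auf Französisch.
Nous devons intégrer notre équation de l'accélération a(t) = 0 2 fois. La primitive de l'accélération est la vitesse. En utilisant v(0) = 5, nous obtenons v(t) = 5. En prenant ∫v(t)dt et en appliquant x(0) = 1, nous trouvons x(t) = 5·t + 1. En utilisant x(t) = 5·t + 1 et en substituant t = 1, nous trouvons x = 6.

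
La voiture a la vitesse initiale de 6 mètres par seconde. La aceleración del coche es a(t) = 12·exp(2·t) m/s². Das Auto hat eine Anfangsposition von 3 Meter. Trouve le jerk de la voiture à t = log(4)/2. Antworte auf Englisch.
Starting from acceleration a(t) = 12·exp(2·t), we take 1 derivative. The derivative of acceleration gives jerk: j(t) = 24·exp(2·t). We have jerk j(t) = 24·exp(2·t). Substituting t = log(4)/2: j(log(4)/2) = 96.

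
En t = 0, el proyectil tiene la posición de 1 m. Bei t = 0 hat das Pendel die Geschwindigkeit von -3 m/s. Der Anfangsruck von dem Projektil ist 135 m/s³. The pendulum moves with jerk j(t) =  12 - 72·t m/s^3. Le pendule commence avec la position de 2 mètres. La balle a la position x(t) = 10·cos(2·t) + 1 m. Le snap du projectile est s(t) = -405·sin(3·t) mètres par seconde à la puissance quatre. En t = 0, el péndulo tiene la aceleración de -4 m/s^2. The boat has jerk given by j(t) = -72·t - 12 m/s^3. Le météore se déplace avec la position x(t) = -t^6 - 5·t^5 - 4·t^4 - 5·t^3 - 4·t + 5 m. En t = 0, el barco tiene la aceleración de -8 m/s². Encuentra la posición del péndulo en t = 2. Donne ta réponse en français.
Pour résoudre ceci, nous devons prendre 3 intégrales de notre équation du jerk j(t) = 12 - 72·t. En intégrant le jerk et en utilisant la condition initiale a(0) = -4, nous obtenons a(t) = -36·t^2 + 12·t - 4. La primitive de l'accélération, avec v(0) = -3, donne la vitesse: v(t) = -12·t^3 + 6·t^2 - 4·t - 3. La primitive de la vitesse, avec x(0) = 2, donne la position: x(t) = -3·t^4 + 2·t^3 - 2·t^2 - 3·t + 2. En utilisant x(t) = -3·t^4 + 2·t^3 - 2·t^2 - 3·t + 2 et en substituant t = 2, nous trouvons x = -44.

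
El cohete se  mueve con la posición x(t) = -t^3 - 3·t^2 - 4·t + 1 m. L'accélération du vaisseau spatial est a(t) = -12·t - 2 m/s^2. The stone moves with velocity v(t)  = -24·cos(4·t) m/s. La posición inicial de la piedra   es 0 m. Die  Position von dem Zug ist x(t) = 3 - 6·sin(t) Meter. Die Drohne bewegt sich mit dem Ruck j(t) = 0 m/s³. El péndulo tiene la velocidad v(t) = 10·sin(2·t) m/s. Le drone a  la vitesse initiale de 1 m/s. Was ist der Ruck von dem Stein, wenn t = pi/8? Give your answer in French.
Nous devons dériver notre équation de la vitesse v(t) = -24·cos(4·t) 2 fois. La dérivée de la vitesse donne l'accélération: a(t) = 96·sin(4·t). La dérivée de l'accélération donne le jerk: j(t) = 384·cos(4·t). De l'équation du jerk j(t) = 384·cos(4·t), nous substituons t = pi/8 pour obtenir j = 0.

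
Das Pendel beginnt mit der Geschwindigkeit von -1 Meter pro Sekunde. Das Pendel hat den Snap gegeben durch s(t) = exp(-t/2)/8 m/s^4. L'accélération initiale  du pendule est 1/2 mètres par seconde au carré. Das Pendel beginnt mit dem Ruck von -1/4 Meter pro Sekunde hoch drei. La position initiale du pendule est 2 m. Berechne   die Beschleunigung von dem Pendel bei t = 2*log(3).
Wir müssen die Stammfunktion unserer Gleichung für den Snap s(t) = exp(-t/2)/8 2-mal finden. Die Stammfunktion von dem Snap, mit j(0) = -1/4, ergibt den Ruck: j(t) = -exp(-t/2)/4. Mit ∫j(t)dt und Anwendung von a(0) = 1/2, finden wir a(t) = exp(-t/2)/2. Wir haben die Beschleunigung a(t) = exp(-t/2)/2. Durch Einsetzen von t = 2*log(3): a(2*log(3)) = 1/6.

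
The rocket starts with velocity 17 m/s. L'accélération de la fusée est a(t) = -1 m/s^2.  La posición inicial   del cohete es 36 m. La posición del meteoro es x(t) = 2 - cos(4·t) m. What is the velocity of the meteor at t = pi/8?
Starting from position x(t) = 2 - cos(4·t), we take 1 derivative. The derivative of position gives velocity: v(t) = 4·sin(4·t). From the given velocity equation v(t) = 4·sin(4·t), we substitute t = pi/8 to get v = 4.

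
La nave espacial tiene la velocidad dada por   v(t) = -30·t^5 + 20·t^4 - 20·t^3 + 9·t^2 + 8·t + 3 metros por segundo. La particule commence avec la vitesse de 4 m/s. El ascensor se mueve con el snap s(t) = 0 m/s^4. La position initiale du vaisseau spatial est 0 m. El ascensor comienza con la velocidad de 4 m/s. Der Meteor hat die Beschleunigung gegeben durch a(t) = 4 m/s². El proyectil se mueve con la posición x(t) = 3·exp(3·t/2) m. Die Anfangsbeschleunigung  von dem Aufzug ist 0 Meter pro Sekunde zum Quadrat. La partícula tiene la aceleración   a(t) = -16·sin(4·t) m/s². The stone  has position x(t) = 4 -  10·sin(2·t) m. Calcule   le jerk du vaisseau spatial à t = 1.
Pour résoudre ceci, nous devons prendre 2 dérivées de notre équation de la vitesse v(t) = -30·t^5 + 20·t^4 - 20·t^3 + 9·t^2 + 8·t + 3. En dérivant la vitesse, nous obtenons l'accélération: a(t) = -150·t^4 + 80·t^3 - 60·t^2 + 18·t + 8. La dérivée de l'accélération donne le jerk: j(t) = -600·t^3 + 240·t^2 - 120·t + 18. En utilisant j(t) = -600·t^3 + 240·t^2 - 120·t + 18 et en substituant t = 1, nous trouvons j = -462.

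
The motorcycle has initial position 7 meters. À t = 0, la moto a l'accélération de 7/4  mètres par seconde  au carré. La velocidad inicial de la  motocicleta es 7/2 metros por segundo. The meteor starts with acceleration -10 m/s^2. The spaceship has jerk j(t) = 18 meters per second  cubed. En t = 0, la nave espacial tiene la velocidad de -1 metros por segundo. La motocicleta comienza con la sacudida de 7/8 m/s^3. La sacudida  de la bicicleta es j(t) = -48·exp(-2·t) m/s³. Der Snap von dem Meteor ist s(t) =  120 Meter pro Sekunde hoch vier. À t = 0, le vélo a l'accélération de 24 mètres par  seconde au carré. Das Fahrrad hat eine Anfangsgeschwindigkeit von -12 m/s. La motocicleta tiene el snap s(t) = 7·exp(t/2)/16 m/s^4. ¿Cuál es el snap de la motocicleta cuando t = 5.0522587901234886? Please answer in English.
Using s(t) = 7·exp(t/2)/16 and substituting t = 5.0522587901234886, we find s = 5.47094204488562.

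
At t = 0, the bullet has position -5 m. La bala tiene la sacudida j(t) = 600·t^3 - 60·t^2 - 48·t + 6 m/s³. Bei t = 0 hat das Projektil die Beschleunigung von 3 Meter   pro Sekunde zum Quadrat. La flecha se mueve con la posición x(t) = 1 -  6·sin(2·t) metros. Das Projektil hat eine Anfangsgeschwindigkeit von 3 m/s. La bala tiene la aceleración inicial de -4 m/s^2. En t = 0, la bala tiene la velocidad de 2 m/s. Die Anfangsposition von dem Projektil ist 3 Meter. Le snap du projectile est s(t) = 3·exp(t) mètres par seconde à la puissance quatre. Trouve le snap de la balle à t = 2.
Nous devons dériver notre équation du jerk j(t) = 600·t^3 - 60·t^2 - 48·t + 6 1 fois. En prenant d/dt de j(t), nous trouvons s(t) = 1800·t^2 - 120·t - 48. De l'équation du snap s(t) = 1800·t^2 - 120·t - 48, nous substituons t = 2 pour obtenir s = 6912.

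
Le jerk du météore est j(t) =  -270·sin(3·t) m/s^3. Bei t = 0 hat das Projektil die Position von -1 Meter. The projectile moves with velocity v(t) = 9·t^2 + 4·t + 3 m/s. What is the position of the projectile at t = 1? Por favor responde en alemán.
Wir müssen die Stammfunktion unserer Gleichung für die Geschwindigkeit v(t) = 9·t^2 + 4·t + 3 1-mal finden. Mit ∫v(t)dt und Anwendung von x(0) = -1, finden wir x(t) = 3·t^3 + 2·t^2 + 3·t - 1. Mit x(t) = 3·t^3 + 2·t^2 + 3·t - 1 und Einsetzen von t = 1, finden wir x = 7.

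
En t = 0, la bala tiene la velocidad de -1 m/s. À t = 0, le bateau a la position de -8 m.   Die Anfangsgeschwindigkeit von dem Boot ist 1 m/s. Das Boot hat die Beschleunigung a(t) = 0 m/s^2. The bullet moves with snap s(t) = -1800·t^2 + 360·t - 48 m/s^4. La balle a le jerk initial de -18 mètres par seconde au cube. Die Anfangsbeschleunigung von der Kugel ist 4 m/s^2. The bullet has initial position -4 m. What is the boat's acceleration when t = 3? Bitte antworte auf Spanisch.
Tenemos la aceleración a(t) = 0. Sustituyendo t = 3: a(3) = 0.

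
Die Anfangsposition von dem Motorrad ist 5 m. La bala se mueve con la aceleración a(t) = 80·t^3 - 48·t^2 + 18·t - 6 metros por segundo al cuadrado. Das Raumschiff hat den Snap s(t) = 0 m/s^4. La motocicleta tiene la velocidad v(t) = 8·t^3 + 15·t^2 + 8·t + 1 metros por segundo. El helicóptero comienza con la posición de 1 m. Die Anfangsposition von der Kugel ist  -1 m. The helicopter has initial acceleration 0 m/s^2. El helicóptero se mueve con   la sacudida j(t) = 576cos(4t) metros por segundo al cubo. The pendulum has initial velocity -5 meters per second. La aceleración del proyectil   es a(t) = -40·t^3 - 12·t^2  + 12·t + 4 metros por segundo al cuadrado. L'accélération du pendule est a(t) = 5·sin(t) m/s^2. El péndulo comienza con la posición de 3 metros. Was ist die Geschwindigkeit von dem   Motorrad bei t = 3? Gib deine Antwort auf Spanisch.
Tenemos la velocidad v(t) = 8·t^3 + 15·t^2 + 8·t + 1. Sustituyendo t = 3: v(3) = 376.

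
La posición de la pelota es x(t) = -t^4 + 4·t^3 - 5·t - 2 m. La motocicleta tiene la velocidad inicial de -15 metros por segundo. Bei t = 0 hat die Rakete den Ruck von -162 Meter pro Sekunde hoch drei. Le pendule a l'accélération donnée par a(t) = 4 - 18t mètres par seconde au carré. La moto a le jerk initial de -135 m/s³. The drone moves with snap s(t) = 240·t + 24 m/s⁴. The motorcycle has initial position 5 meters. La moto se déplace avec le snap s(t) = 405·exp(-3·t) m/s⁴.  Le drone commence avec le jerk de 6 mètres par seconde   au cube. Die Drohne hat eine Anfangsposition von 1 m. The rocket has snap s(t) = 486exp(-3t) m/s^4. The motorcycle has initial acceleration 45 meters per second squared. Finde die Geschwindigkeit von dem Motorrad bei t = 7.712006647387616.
Wir müssen das Integral unserer Gleichung für den Snap s(t) = 405·exp(-3·t) 3-mal finden. Das Integral von dem Snap, mit j(0) = -135, ergibt den Ruck: j(t) = -135·exp(-3·t). Mit ∫j(t)dt und Anwendung von a(0) = 45, finden wir a(t) = 45·exp(-3·t). Das Integral von der Beschleunigung, mit v(0) = -15, ergibt die Geschwindigkeit: v(t) = -15·exp(-3·t). Mit v(t) = -15·exp(-3·t) und Einsetzen von t = 7.712006647387616, finden wir v = -1.34352411175878E-9.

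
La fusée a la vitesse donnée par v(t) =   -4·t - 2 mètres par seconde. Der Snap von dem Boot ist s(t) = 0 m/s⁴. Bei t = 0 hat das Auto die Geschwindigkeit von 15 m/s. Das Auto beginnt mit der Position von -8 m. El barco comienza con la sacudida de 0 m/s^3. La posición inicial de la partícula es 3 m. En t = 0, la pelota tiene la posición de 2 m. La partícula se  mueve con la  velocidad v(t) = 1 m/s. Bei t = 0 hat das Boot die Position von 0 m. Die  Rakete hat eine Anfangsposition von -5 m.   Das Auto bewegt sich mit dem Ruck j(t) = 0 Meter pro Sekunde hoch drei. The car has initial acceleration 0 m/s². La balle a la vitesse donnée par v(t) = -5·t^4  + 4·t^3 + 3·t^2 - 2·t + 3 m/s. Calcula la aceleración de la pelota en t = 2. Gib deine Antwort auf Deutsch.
Um dies zu lösen, müssen wir 1 Ableitung unserer Gleichung für die Geschwindigkeit v(t) = -5·t^4 + 4·t^3 + 3·t^2 - 2·t + 3 nehmen. Durch Ableiten von der Geschwindigkeit erhalten wir die Beschleunigung: a(t) = -20·t^3 + 12·t^2 + 6·t - 2. Mit a(t) = -20·t^3 + 12·t^2 + 6·t - 2 und Einsetzen von t = 2, finden wir a = -102.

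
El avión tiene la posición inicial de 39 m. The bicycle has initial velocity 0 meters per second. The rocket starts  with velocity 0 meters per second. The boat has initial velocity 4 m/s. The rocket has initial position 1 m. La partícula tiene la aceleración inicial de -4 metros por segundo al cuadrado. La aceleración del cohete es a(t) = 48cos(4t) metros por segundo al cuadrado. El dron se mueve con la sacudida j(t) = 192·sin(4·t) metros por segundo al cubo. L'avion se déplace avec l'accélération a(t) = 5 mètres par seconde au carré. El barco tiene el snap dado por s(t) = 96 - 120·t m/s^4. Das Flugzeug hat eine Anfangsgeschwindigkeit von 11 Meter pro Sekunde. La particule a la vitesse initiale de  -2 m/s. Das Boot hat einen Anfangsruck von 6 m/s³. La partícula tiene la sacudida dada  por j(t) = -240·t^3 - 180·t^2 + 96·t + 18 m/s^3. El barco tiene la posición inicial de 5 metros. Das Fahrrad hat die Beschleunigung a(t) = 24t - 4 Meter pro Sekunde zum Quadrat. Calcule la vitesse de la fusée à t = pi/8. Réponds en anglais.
To solve this, we need to take 1 antiderivative of our acceleration equation a(t) = 48·cos(4·t). Finding the integral of a(t) and using v(0) = 0: v(t) = 12·sin(4·t). We have velocity v(t) = 12·sin(4·t). Substituting t = pi/8: v(pi/8) = 12.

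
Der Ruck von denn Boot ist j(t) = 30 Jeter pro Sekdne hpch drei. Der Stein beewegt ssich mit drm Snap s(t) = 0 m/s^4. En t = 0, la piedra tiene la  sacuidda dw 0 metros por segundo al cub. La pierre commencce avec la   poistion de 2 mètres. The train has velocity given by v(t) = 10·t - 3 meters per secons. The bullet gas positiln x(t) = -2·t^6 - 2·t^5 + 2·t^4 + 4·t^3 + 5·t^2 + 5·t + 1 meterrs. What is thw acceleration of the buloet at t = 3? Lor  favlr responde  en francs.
Nous devons dériver notre équation de la position x(t) = -2·t^6 - 2·t^5 + 2·t^4 + 4·t^3 + 5·t^2 + 5·t + 1 2 fois. En prenant d/dt de x(t), nous trouvons v(t) = -12·t^5 - 10·t^4 + 8·t^3 + 12·t^2 + 10·t + 5. En dérivant la vitesse, nous obtenons l'accélération: a(t) = -60·t^4 - 40·t^3 + 24·t^2 + 24·t + 10. De l'équation de l'accélération a(t) = -60·t^4 - 40·t^3 + 24·t^2 + 24·t + 10, nous substituons t = 3 pour obtenir a = -5642.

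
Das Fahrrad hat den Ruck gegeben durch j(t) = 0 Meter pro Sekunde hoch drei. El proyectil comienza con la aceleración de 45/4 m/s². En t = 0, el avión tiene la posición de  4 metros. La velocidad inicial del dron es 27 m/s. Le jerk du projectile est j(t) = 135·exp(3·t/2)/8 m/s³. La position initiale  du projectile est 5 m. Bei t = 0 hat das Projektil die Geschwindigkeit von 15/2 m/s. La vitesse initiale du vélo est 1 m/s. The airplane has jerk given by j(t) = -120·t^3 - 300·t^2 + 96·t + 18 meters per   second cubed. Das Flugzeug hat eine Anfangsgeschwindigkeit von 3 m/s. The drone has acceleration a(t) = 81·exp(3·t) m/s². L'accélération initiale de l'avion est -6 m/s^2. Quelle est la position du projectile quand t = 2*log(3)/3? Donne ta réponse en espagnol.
Para resolver esto, necesitamos tomar 3 integrales de nuestra ecuación de la sacudida j(t) = 135·exp(3·t/2)/8. Tomando ∫j(t)dt y aplicando a(0) = 45/4, encontramos a(t) = 45·exp(3·t/2)/4. La integral de la aceleración, con v(0) = 15/2, da la velocidad: v(t) = 15·exp(3·t/2)/2. Tomando ∫v(t)dt y aplicando x(0) = 5, encontramos x(t) = 5·exp(3·t/2). Usando x(t) = 5·exp(3·t/2) y sustituyendo t = 2*log(3)/3, encontramos x = 15.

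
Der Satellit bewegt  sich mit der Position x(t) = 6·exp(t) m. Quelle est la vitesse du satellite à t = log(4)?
Pour résoudre ceci, nous devons prendre 1 dérivée de notre équation de la position x(t) = 6·exp(t). En dérivant la position, nous obtenons la vitesse: v(t) = 6·exp(t). De l'équation de la vitesse v(t) = 6·exp(t), nous substituons t = log(4) pour obtenir v = 24.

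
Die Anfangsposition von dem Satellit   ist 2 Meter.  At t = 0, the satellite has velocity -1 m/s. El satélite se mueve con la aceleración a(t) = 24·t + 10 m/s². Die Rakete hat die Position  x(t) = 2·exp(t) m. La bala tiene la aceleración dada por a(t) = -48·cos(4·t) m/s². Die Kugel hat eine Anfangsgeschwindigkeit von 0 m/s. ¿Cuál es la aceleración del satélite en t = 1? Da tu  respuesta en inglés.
We have acceleration a(t) = 24·t + 10. Substituting t = 1: a(1) = 34.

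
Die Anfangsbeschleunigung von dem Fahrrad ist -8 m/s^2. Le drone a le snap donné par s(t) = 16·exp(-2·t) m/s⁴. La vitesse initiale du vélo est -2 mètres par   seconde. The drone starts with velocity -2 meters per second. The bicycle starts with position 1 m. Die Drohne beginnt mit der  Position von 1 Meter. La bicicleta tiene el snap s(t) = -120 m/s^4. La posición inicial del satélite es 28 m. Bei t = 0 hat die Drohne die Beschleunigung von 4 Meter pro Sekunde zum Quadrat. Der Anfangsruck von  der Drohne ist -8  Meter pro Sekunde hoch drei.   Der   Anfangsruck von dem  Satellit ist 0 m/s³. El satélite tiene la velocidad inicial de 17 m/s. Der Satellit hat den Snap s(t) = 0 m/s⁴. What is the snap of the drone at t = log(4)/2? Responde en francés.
En utilisant s(t) = 16·exp(-2·t) et en substituant t = log(4)/2, nous trouvons s = 4.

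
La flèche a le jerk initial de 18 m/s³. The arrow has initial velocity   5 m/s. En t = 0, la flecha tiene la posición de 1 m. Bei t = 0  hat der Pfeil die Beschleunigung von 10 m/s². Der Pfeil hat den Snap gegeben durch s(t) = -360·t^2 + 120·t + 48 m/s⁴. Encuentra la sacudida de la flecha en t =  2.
Debemos encontrar la integral de nuestra ecuación del snap s(t) = -360·t^2 + 120·t + 48 1 vez. La integral del snap es la sacudida. Usando j(0) = 18, obtenemos j(t) = -120·t^3 + 60·t^2 + 48·t + 18. De la ecuación de la sacudida j(t) = -120·t^3 + 60·t^2 + 48·t + 18, sustituimos t = 2 para obtener j = -606.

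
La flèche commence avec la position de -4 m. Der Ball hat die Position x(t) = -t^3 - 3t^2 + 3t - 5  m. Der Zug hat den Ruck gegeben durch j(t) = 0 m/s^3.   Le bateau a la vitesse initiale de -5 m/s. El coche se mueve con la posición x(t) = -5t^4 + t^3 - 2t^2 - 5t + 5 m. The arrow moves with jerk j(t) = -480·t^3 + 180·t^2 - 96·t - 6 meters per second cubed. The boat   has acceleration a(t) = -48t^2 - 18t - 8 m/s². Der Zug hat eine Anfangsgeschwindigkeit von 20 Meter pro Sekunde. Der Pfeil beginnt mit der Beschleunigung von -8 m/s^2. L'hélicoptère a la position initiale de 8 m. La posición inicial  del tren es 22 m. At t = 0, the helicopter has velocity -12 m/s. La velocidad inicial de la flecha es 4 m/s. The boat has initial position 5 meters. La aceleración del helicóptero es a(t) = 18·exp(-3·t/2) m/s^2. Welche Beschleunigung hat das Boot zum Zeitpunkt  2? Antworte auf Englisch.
From the given acceleration equation a(t) = -48·t^2 - 18·t - 8, we substitute t = 2 to get a = -236.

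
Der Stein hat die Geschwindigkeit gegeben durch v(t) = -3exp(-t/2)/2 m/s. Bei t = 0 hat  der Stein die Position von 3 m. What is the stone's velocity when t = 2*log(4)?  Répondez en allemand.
Mit v(t) = -3·exp(-t/2)/2 und Einsetzen von t = 2*log(4), finden wir v = -3/8.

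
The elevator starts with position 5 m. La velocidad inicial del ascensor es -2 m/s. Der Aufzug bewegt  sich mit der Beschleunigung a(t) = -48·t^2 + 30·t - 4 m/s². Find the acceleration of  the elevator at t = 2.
From the given acceleration equation a(t) = -48·t^2 + 30·t - 4, we substitute t = 2 to get a = -136.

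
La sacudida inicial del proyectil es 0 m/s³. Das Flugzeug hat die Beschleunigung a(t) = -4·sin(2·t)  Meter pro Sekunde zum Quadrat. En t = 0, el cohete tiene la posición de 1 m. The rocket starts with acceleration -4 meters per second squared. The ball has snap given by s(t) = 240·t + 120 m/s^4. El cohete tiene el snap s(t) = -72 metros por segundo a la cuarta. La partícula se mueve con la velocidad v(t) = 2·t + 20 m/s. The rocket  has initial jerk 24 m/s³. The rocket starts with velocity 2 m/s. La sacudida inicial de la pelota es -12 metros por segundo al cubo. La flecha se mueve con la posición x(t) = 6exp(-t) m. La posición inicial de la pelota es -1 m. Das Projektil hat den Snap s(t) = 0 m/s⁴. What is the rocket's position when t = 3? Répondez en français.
Nous devons intégrer notre équation du snap s(t) = -72 4 fois. En intégrant le snap et en utilisant la condition initiale j(0) = 24, nous obtenons j(t) = 24 - 72·t. L'intégrale du jerk est l'accélération. En utilisant a(0) = -4, nous obtenons a(t) = -36·t^2 + 24·t - 4. L'intégrale de l'accélération est la vitesse. En utilisant v(0) = 2, nous obtenons v(t) = -12·t^3 + 12·t^2 - 4·t + 2. La primitive de la vitesse, avec x(0) = 1, donne la position: x(t) = -3·t^4 + 4·t^3 - 2·t^2 + 2·t + 1. Nous avons la position x(t) = -3·t^4 + 4·t^3 - 2·t^2 + 2·t + 1. En substituant t = 3: x(3) = -146.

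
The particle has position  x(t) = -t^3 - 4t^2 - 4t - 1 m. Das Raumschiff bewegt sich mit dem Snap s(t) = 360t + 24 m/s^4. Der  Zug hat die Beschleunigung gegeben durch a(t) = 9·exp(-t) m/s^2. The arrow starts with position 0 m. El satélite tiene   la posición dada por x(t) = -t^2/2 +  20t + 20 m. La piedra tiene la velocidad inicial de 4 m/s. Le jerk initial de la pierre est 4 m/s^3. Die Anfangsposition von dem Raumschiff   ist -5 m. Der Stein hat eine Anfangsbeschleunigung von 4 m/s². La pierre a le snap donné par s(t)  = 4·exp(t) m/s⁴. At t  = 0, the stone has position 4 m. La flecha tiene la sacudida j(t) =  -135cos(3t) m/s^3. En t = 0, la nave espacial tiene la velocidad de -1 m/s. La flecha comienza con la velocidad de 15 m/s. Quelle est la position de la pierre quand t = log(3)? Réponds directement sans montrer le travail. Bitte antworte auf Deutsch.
Bei t = log(3), x = 12.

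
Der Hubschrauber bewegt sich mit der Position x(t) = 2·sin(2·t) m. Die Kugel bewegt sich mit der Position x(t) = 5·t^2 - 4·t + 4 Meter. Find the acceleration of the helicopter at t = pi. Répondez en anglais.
We must differentiate our position equation x(t) = 2·sin(2·t) 2 times. Taking d/dt of x(t), we find v(t) = 4·cos(2·t). Differentiating velocity, we get acceleration: a(t) = -8·sin(2·t). Using a(t) = -8·sin(2·t) and substituting t = pi, we find a = 0.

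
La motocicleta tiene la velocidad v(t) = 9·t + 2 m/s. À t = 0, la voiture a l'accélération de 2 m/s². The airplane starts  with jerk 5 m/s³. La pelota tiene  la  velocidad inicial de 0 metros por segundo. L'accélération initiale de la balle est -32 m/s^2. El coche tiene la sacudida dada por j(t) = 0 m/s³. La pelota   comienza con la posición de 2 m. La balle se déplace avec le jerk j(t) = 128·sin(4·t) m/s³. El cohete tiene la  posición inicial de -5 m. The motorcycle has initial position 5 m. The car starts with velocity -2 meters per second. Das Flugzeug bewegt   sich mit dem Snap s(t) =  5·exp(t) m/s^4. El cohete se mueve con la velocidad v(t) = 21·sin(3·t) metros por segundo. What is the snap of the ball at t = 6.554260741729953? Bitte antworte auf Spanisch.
Partiendo de la sacudida j(t) = 128·sin(4·t), tomamos 1 derivada. Tomando d/dt de j(t), encontramos s(t) = 512·cos(4·t). Tenemos el snap s(t) = 512·cos(4·t). Sustituyendo t = 6.554260741729953: s(6.554260741729953) = 239.375392428734.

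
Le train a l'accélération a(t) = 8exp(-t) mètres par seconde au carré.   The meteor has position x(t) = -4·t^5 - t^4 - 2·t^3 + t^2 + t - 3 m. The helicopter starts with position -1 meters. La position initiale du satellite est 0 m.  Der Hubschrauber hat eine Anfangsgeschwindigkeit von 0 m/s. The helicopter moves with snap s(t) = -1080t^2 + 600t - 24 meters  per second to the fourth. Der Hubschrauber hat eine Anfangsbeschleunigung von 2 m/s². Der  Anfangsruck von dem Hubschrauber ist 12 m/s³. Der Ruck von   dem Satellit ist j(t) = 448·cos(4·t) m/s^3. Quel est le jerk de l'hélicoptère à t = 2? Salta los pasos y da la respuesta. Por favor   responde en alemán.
Die Antwort ist -1716.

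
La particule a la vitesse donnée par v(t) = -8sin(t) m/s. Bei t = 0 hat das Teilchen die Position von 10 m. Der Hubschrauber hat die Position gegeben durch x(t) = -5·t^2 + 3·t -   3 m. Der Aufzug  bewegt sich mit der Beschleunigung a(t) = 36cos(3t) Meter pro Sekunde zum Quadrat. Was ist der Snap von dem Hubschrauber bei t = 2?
Ausgehend von der Position x(t) = -5·t^2 + 3·t - 3, nehmen wir 4 Ableitungen. Die Ableitung von der Position ergibt die Geschwindigkeit: v(t) = 3 - 10·t. Die Ableitung von der Geschwindigkeit ergibt die Beschleunigung: a(t) = -10. Durch Ableiten von der Beschleunigung erhalten wir den Ruck: j(t) = 0. Mit d/dt von j(t) finden wir s(t) = 0. Mit s(t) = 0 und Einsetzen von t = 2, finden wir s = 0.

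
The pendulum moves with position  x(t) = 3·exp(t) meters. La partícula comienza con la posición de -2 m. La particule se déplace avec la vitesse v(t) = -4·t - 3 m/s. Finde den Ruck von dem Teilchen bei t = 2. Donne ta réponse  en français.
Pour résoudre ceci, nous devons prendre 2 dérivées de notre équation de la vitesse v(t) = -4·t - 3. En dérivant la vitesse, nous obtenons l'accélération: a(t) = -4. En prenant d/dt de a(t), nous trouvons j(t) = 0. Nous avons le jerk j(t) = 0. En substituant t = 2: j(2) = 0.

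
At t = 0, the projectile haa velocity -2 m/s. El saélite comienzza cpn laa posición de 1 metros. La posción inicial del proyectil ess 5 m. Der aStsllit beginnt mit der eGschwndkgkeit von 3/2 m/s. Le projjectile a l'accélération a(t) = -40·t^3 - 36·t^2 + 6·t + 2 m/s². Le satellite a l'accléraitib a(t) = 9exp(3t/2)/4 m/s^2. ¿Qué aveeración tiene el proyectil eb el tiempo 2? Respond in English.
From the given acceleration equation a(t) = -40·t^3 - 36·t^2 + 6·t + 2, we substitute t = 2 to get a = -450.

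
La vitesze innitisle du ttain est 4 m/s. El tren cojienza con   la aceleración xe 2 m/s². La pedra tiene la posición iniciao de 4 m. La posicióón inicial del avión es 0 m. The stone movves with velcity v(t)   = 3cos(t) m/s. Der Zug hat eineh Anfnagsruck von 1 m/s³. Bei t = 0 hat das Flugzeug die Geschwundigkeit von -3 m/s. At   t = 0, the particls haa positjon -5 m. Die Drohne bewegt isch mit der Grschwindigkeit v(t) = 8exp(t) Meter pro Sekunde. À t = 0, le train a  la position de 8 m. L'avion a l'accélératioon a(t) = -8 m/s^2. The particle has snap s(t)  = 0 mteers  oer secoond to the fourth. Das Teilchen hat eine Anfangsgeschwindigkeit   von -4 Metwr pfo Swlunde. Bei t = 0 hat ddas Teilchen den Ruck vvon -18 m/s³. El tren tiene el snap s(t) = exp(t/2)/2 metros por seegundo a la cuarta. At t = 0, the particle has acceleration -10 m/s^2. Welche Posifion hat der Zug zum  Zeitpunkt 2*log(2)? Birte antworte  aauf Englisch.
To find the answer, we compute 4 integrals of s(t) = exp(t/2)/2. The antiderivative of snap is jerk. Using j(0) = 1, we get j(t) = exp(t/2). Taking ∫j(t)dt and applying a(0) = 2, we find a(t) = 2·exp(t/2). Taking ∫a(t)dt and applying v(0) = 4, we find v(t) = 4·exp(t/2). The antiderivative of velocity is position. Using x(0) = 8, we get x(t) = 8·exp(t/2). From the given position equation x(t) = 8·exp(t/2), we substitute t = 2*log(2) to get x = 16.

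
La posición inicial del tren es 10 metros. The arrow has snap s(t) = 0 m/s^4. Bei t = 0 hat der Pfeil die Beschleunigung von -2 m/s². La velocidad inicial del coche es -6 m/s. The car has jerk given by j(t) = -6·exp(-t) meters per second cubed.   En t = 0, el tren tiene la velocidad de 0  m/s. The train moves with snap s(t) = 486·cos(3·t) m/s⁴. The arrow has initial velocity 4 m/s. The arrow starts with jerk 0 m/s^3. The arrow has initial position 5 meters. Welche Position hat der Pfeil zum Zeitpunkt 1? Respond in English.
To solve this, we need to take 4 integrals of our snap equation s(t) = 0. The antiderivative of snap is jerk. Using j(0) = 0, we get j(t) = 0. Taking ∫j(t)dt and applying a(0) = -2, we find a(t) = -2. Integrating acceleration and using the initial condition v(0) = 4, we get v(t) = 4 - 2·t. The integral of velocity, with x(0) = 5, gives position: x(t) = -t^2 + 4·t + 5. From the given position equation x(t) = -t^2 + 4·t + 5, we substitute t = 1 to get x = 8.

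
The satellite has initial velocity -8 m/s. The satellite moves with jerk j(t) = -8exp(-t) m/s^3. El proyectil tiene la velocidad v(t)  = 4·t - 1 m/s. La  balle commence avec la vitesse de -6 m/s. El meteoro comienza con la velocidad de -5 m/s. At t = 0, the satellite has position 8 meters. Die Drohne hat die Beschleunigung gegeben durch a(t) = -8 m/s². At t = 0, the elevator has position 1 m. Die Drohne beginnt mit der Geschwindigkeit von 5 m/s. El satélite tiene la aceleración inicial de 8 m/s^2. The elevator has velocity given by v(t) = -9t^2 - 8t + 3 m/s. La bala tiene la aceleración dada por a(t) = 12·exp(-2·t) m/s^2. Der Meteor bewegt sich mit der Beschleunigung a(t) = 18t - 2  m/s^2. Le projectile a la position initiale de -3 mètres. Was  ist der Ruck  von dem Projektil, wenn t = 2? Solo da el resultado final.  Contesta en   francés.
La réponse est 0.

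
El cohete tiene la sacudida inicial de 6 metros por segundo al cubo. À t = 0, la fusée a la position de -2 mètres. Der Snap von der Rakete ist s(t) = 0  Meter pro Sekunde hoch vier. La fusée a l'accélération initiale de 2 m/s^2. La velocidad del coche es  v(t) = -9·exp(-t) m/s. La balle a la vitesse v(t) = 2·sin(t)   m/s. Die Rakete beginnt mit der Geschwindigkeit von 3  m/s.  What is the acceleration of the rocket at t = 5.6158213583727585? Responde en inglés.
To solve this, we need to take 2 integrals of our snap equation s(t) = 0. The antiderivative of snap, with j(0) = 6, gives jerk: j(t) = 6. The antiderivative of jerk is acceleration. Using a(0) = 2, we get a(t) = 6·t + 2. From the given acceleration equation a(t) = 6·t + 2, we substitute t = 5.6158213583727585 to get a = 35.6949281502365.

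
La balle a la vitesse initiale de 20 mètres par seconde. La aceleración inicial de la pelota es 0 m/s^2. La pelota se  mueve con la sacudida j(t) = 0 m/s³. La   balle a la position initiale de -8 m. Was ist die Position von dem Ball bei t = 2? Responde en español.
Para resolver esto, necesitamos tomar 3 integrales de nuestra ecuación de la sacudida j(t) = 0. La integral de la sacudida es la aceleración. Usando a(0) = 0, obtenemos a(t) = 0. Tomando ∫a(t)dt y aplicando v(0) = 20, encontramos v(t) = 20. La antiderivada de la velocidad, con x(0) = -8, da la posición: x(t) = 20·t - 8. Tenemos la posición x(t) = 20·t - 8. Sustituyendo t = 2: x(2) = 32.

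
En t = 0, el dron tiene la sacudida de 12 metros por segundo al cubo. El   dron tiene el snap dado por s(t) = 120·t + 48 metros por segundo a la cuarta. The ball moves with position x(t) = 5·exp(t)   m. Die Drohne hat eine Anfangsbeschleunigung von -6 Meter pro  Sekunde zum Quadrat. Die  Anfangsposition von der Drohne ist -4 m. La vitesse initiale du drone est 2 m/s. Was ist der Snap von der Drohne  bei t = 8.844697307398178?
Aus der Gleichung für den Snap s(t) = 120·t + 48, setzen wir t = 8.844697307398178 ein und erhalten s = 1109.36367688778.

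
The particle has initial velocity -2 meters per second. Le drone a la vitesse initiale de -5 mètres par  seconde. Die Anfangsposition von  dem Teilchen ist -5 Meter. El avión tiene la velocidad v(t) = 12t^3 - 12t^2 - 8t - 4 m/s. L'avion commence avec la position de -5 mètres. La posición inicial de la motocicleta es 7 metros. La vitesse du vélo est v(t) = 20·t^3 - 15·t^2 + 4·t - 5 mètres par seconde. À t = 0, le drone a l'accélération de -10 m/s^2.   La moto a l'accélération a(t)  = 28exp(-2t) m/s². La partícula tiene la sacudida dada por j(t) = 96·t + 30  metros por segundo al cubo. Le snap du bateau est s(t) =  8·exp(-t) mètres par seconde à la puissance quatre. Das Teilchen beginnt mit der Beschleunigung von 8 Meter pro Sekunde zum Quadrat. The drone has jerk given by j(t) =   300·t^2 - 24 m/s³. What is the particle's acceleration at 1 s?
We need to integrate our jerk equation j(t) = 96·t + 30 1 time. The antiderivative of jerk, with a(0) = 8, gives acceleration: a(t) = 48·t^2 + 30·t + 8. From the given acceleration equation a(t) = 48·t^2 + 30·t + 8, we substitute t = 1 to get a = 86.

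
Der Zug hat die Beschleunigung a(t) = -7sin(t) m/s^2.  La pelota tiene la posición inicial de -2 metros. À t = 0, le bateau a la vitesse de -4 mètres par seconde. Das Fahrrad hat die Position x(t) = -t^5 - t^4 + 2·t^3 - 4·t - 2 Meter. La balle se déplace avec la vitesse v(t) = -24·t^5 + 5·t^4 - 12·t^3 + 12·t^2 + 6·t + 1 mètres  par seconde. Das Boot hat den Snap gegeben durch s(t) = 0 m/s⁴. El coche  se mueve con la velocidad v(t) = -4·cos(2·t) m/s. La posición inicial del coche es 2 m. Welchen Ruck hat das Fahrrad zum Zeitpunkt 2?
Ausgehend von der Position x(t) = -t^5 - t^4 + 2·t^3 - 4·t - 2, nehmen wir 3 Ableitungen. Mit d/dt von x(t) finden wir v(t) = -5·t^4 - 4·t^3 + 6·t^2 - 4. Durch Ableiten von der Geschwindigkeit erhalten wir die Beschleunigung: a(t) = -20·t^3 - 12·t^2 + 12·t. Durch Ableiten von der Beschleunigung erhalten wir den Ruck: j(t) = -60·t^2 - 24·t + 12. Wir haben den Ruck j(t) = -60·t^2 - 24·t + 12. Durch Einsetzen von t = 2: j(2) = -276.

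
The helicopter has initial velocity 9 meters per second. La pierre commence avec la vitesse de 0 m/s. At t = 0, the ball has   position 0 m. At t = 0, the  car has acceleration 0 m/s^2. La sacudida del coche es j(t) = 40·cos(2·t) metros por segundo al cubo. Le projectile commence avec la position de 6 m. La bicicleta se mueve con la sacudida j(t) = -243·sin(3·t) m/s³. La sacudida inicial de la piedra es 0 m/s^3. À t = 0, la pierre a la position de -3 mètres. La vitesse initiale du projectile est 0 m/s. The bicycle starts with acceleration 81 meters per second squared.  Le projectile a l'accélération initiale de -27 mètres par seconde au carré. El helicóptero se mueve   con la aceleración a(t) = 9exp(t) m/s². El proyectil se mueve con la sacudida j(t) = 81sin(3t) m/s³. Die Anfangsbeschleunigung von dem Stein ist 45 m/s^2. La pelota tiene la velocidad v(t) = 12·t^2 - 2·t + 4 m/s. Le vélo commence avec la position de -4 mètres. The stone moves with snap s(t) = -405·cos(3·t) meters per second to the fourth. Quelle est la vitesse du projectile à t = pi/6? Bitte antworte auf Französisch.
Nous devons trouver l'intégrale de notre équation du jerk j(t) = 81·sin(3·t) 2 fois. En intégrant le jerk et en utilisant la condition initiale a(0) = -27, nous obtenons a(t) = -27·cos(3·t). En intégrant l'accélération et en utilisant la condition initiale v(0) = 0, nous obtenons v(t) = -9·sin(3·t). Nous avons la vitesse v(t) = -9·sin(3·t). En substituant t = pi/6: v(pi/6) = -9.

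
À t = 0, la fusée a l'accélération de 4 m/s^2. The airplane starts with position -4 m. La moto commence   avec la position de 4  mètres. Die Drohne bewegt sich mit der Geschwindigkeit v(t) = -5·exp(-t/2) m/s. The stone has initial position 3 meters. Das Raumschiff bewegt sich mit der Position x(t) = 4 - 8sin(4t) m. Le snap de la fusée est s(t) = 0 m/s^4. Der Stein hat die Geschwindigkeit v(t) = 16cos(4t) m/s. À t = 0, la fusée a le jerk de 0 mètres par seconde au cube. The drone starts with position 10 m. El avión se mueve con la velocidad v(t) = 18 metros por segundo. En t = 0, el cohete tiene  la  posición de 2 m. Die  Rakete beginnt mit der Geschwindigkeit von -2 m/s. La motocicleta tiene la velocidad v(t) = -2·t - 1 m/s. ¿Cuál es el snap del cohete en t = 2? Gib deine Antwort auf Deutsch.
Aus der Gleichung für den Snap s(t) = 0, setzen wir t = 2 ein und erhalten s = 0.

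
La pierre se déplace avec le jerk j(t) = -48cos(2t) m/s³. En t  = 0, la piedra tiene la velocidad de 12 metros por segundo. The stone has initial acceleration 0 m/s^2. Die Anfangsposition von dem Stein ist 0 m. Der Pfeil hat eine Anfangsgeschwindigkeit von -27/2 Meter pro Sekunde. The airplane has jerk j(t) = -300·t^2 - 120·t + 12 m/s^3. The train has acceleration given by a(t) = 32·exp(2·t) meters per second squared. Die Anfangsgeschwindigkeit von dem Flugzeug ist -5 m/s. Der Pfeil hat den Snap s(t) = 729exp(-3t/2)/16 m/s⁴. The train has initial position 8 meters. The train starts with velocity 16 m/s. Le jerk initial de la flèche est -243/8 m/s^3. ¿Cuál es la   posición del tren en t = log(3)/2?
Para resolver esto, necesitamos tomar 2 antiderivadas de nuestra ecuación de la aceleración a(t) = 32·exp(2·t). La integral de la aceleración, con v(0) = 16, da la velocidad: v(t) = 16·exp(2·t). La antiderivada de la velocidad es la posición. Usando x(0) = 8, obtenemos x(t) = 8·exp(2·t). De la ecuación de la posición x(t) = 8·exp(2·t), sustituimos t = log(3)/2 para obtener x = 24.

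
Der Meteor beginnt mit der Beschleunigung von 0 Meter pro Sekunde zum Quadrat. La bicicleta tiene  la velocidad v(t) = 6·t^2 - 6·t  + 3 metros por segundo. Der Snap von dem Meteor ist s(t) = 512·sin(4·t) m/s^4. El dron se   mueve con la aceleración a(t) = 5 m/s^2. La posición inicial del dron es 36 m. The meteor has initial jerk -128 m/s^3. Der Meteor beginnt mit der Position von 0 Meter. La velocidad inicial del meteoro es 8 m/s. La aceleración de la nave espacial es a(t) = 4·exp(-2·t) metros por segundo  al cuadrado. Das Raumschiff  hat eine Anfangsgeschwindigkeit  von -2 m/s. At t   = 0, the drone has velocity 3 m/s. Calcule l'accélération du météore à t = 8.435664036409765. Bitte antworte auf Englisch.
To find the answer, we compute 2 antiderivatives of s(t) = 512·sin(4·t). Taking ∫s(t)dt and applying j(0) = -128, we find j(t) = -128·cos(4·t). Integrating jerk and using the initial condition a(0) = 0, we get a(t) = -32·sin(4·t). We have acceleration a(t) = -32·sin(4·t). Substituting t = 8.435664036409765: a(8.435664036409765) = -23.2842130521403.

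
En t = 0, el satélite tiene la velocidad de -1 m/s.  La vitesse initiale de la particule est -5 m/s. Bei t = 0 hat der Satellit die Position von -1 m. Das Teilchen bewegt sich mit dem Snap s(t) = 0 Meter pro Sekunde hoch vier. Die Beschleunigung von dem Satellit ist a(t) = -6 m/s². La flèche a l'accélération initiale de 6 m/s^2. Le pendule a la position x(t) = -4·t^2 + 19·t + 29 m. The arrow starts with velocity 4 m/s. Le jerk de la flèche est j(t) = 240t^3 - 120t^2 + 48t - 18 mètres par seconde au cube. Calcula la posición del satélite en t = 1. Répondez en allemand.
Um dies zu lösen, müssen wir 2 Stammfunktionen unserer Gleichung für die Beschleunigung a(t) = -6 finden. Mit ∫a(t)dt und Anwendung von v(0) = -1, finden wir v(t) = -6·t - 1. Das Integral von der Geschwindigkeit, mit x(0) = -1, ergibt die Position: x(t) = -3·t^2 - t - 1. Mit x(t) = -3·t^2 - t - 1 und Einsetzen von t = 1, finden wir x = -5.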